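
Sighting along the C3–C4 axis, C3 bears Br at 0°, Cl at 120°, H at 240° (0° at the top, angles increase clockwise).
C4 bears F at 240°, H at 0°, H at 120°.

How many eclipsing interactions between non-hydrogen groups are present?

Every eclipsing pair involves H, so the count is 0.

0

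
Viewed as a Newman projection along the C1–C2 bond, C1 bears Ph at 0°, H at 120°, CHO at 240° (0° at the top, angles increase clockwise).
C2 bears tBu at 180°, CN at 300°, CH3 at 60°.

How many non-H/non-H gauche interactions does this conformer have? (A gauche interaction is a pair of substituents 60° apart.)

4

Non-H gauche pairs: Ph(0°)/CN(300°); Ph(0°)/CH3(60°); CHO(240°)/tBu(180°); CHO(240°)/CN(300°) — 4 interactions.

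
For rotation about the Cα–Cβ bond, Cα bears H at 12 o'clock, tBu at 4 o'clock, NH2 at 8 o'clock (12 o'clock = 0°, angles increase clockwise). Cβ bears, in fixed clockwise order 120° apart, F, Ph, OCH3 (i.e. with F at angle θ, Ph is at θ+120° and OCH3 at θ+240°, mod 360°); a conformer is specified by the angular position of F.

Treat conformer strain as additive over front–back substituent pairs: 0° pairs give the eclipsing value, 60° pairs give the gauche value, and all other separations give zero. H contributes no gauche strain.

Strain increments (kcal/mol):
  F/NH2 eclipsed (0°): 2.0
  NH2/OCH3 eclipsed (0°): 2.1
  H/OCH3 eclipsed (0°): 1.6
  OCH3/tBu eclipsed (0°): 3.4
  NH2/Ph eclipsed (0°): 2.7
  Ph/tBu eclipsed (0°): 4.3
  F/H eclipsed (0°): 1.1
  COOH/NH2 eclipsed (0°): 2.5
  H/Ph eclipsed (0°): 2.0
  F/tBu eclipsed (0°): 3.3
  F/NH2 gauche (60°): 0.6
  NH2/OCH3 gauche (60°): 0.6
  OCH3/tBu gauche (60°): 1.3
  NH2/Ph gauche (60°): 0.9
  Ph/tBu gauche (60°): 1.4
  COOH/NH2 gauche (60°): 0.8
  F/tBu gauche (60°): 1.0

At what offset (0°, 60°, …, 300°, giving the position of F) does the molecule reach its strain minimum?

180°

F at 0° (eclipsed): H–F eclipsed, tBu–Ph eclipsed, NH2–OCH3 eclipsed; 1.1 + 4.3 + 2.1 = 7.5 kcal/mol.
F at 60° (staggered): tBu–F gauche, tBu–Ph gauche, NH2–Ph gauche, NH2–OCH3 gauche; 1.0 + 1.4 + 0.9 + 0.6 = 3.9 kcal/mol.
F at 120° (eclipsed): H–OCH3 eclipsed, tBu–F eclipsed, NH2–Ph eclipsed; 1.6 + 3.3 + 2.7 = 7.6 kcal/mol.
F at 180° (staggered): tBu–F gauche, tBu–OCH3 gauche, NH2–F gauche, NH2–Ph gauche; 1.0 + 1.3 + 0.6 + 0.9 = 3.8 kcal/mol.
F at 240° (eclipsed): H–Ph eclipsed, tBu–OCH3 eclipsed, NH2–F eclipsed; 2.0 + 3.4 + 2.0 = 7.4 kcal/mol.
F at 300° (staggered): tBu–Ph gauche, tBu–OCH3 gauche, NH2–F gauche, NH2–OCH3 gauche; 1.4 + 1.3 + 0.6 + 0.6 = 3.9 kcal/mol.
The minimum (3.8 kcal/mol) occurs with F at 180°.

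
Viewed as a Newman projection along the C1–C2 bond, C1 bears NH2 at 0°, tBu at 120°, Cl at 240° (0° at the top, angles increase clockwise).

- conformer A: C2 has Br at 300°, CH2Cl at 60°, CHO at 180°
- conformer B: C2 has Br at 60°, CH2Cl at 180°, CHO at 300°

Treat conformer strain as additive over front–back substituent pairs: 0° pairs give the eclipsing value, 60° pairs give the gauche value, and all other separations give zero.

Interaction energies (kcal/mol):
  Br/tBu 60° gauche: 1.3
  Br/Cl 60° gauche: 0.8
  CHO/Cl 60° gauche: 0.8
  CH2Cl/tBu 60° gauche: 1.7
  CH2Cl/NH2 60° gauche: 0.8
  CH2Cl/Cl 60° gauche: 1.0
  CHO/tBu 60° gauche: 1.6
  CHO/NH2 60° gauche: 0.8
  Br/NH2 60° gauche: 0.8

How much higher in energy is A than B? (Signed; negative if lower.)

+0.1 kcal/mol

A (staggered): NH2(0°)/Br(300°) gauche 0.8; NH2(0°)/CH2Cl(60°) gauche 0.8; tBu(120°)/CH2Cl(60°) gauche 1.7; tBu(120°)/CHO(180°) gauche 1.6; Cl(240°)/Br(300°) gauche 0.8; Cl(240°)/CHO(180°) gauche 0.8 → 6.5 kcal/mol.
B (staggered): NH2(0°)/Br(60°) gauche 0.8; NH2(0°)/CHO(300°) gauche 0.8; tBu(120°)/Br(60°) gauche 1.3; tBu(120°)/CH2Cl(180°) gauche 1.7; Cl(240°)/CH2Cl(180°) gauche 1.0; Cl(240°)/CHO(300°) gauche 0.8 → 6.4 kcal/mol.
E(A) − E(B) = 6.5 − 6.4 = +0.1 kcal/mol.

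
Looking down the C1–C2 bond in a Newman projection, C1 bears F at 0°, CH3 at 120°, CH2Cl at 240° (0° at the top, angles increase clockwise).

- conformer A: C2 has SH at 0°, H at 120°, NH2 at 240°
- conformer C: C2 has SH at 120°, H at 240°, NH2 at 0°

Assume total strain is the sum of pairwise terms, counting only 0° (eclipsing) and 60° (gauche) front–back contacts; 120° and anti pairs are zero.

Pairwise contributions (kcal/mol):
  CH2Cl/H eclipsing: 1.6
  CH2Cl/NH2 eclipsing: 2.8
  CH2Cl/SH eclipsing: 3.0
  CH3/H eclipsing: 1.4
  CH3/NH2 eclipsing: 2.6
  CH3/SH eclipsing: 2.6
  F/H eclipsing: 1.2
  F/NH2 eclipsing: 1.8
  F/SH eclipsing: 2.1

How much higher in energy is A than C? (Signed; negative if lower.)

A (eclipsed): F(0°)/SH(0°) eclipsed 2.1; CH3(120°)/H(120°) eclipsed 1.4; CH2Cl(240°)/NH2(240°) eclipsed 2.8 → 6.3 kcal/mol.
C (eclipsed): F(0°)/NH2(0°) eclipsed 1.8; CH3(120°)/SH(120°) eclipsed 2.6; CH2Cl(240°)/H(240°) eclipsed 1.6 → 6.0 kcal/mol.
E(A) − E(C) = 6.3 − 6.0 = +0.3 kcal/mol.

+0.3 kcal/mol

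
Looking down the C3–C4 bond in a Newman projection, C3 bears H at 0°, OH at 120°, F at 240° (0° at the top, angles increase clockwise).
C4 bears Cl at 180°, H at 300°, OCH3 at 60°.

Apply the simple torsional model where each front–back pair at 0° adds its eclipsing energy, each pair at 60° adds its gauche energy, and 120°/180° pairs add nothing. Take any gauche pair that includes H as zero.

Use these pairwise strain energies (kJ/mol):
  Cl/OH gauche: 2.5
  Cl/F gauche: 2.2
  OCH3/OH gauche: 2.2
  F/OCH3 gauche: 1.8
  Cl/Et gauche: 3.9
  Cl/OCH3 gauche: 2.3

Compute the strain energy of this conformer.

6.9 kJ/mol

This conformer (staggered): OH–Cl gauche, OH–OCH3 gauche, F–Cl gauche; 2.5 + 2.2 + 2.2 = 6.9 kJ/mol.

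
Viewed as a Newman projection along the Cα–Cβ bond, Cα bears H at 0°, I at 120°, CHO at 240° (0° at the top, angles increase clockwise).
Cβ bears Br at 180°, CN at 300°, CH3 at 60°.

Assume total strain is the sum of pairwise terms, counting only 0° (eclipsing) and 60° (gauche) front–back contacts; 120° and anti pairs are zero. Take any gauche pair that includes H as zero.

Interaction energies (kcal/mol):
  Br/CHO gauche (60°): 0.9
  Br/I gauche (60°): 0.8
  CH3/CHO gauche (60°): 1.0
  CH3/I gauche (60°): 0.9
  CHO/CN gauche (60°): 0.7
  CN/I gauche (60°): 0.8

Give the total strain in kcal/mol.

3.3 kcal/mol

This conformer is staggered. I at 120° is gauche with Br at 180° (0.8); I at 120° is gauche with CH3 at 60° (0.9); CHO at 240° is gauche with Br at 180° (0.9); CHO at 240° is gauche with CN at 300° (0.7). Total 3.3 kcal/mol.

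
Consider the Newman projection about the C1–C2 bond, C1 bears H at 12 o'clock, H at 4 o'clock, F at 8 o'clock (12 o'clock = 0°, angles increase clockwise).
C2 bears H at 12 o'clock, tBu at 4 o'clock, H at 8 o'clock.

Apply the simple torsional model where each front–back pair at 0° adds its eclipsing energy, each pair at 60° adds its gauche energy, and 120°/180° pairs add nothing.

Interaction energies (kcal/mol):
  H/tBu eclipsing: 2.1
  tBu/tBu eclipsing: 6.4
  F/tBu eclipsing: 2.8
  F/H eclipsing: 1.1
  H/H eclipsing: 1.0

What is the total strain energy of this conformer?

This conformer (eclipsed): H(0°)/H(0°) eclipsed 1.0; H(120°)/tBu(120°) eclipsed 2.1; F(240°)/H(240°) eclipsed 1.1 → 4.2 kcal/mol.

4.2 kcal/mol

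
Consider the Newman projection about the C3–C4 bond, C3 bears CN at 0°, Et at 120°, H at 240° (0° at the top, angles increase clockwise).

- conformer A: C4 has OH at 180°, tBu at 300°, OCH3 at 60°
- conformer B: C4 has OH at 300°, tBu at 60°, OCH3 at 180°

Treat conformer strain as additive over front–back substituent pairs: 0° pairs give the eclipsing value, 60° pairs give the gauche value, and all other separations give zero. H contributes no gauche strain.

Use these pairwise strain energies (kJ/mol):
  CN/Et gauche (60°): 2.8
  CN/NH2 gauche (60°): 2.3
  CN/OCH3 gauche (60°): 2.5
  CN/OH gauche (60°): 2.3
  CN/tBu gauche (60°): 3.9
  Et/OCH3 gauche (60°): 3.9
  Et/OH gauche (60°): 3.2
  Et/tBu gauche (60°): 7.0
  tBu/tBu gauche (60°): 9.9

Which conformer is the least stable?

B

A (staggered): CN(0°)/tBu(300°) gauche 3.9; CN(0°)/OCH3(60°) gauche 2.5; Et(120°)/OH(180°) gauche 3.2; Et(120°)/OCH3(60°) gauche 3.9 → 13.5 kJ/mol.
B (staggered): CN(0°)/OH(300°) gauche 2.3; CN(0°)/tBu(60°) gauche 3.9; Et(120°)/tBu(60°) gauche 7.0; Et(120°)/OCH3(180°) gauche 3.9 → 17.1 kJ/mol.
B has the highest total (17.1 kJ/mol).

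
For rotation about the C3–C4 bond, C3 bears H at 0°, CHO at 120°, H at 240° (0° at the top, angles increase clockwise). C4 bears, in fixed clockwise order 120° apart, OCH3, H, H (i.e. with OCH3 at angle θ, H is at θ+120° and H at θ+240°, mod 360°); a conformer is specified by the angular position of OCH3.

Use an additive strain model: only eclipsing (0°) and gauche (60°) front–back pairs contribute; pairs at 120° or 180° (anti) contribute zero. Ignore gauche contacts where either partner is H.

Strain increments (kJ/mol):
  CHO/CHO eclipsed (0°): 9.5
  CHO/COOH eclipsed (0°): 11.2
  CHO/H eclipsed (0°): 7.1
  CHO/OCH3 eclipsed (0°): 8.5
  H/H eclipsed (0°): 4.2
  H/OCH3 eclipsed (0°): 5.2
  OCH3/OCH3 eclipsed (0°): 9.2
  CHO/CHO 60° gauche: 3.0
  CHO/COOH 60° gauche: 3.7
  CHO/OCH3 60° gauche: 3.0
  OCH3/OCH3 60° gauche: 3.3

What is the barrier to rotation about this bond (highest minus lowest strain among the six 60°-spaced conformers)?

16.9 kJ/mol

OCH3 at 0° (eclipsed): H(0°)/OCH3(0°) eclipsed 5.2; CHO(120°)/H(120°) eclipsed 7.1; H(240°)/H(240°) eclipsed 4.2 → 16.5 kJ/mol.
OCH3 at 60° (staggered): CHO(120°)/OCH3(60°) gauche 3.0 → 3.0 kJ/mol.
OCH3 at 120° (eclipsed): H(0°)/H(0°) eclipsed 4.2; CHO(120°)/OCH3(120°) eclipsed 8.5; H(240°)/H(240°) eclipsed 4.2 → 16.9 kJ/mol.
OCH3 at 180° (staggered): CHO(120°)/OCH3(180°) gauche 3.0 → 3.0 kJ/mol.
OCH3 at 240° (eclipsed): H(0°)/H(0°) eclipsed 4.2; CHO(120°)/H(120°) eclipsed 7.1; H(240°)/OCH3(240°) eclipsed 5.2 → 16.5 kJ/mol.
OCH3 at 300° (staggered): no non-H gauche contacts → 0.0 kJ/mol.
Max at 120° (16.9 kJ/mol), min at 300° (0.0 kJ/mol); barrier = 16.9 kJ/mol.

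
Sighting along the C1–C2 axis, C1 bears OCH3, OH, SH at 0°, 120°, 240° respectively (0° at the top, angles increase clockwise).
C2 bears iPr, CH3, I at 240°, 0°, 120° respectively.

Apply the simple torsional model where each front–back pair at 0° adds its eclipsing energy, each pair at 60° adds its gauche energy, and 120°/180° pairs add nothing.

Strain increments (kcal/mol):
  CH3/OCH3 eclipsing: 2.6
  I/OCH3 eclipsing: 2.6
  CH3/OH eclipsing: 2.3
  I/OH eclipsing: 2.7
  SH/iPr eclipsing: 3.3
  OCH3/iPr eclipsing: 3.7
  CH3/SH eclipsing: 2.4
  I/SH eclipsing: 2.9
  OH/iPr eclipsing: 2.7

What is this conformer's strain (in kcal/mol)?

This conformer (eclipsed): OCH3–CH3 eclipsed, OH–I eclipsed, SH–iPr eclipsed; 2.6 + 2.7 + 3.3 = 8.6 kcal/mol.

8.6 kcal/mol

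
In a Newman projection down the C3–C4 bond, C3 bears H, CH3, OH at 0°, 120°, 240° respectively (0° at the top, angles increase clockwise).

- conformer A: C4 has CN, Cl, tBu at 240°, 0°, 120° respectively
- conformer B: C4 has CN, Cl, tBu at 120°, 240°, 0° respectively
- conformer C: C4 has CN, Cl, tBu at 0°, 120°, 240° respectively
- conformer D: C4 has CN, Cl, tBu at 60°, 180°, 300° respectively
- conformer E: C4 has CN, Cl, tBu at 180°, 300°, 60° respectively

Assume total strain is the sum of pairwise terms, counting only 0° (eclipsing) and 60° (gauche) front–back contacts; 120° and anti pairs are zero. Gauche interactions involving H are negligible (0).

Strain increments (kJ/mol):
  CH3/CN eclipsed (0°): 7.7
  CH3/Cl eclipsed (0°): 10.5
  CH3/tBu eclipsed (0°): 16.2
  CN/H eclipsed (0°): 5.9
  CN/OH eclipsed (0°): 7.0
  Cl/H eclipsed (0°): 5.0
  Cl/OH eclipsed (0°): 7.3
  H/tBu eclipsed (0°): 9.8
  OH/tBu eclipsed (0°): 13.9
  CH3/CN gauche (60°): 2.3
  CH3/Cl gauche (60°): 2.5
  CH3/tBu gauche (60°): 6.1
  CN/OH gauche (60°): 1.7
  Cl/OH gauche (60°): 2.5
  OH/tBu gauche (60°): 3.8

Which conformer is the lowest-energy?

D

A (eclipsed): H(0°)/Cl(0°) eclipsed 5.0; CH3(120°)/tBu(120°) eclipsed 16.2; OH(240°)/CN(240°) eclipsed 7.0 → 28.2 kJ/mol.
B (eclipsed): H(0°)/tBu(0°) eclipsed 9.8; CH3(120°)/CN(120°) eclipsed 7.7; OH(240°)/Cl(240°) eclipsed 7.3 → 24.8 kJ/mol.
C (eclipsed): H(0°)/CN(0°) eclipsed 5.9; CH3(120°)/Cl(120°) eclipsed 10.5; OH(240°)/tBu(240°) eclipsed 13.9 → 30.3 kJ/mol.
D (staggered): CH3(120°)/CN(60°) gauche 2.3; CH3(120°)/Cl(180°) gauche 2.5; OH(240°)/Cl(180°) gauche 2.5; OH(240°)/tBu(300°) gauche 3.8 → 11.1 kJ/mol.
E (staggered): CH3(120°)/CN(180°) gauche 2.3; CH3(120°)/tBu(60°) gauche 6.1; OH(240°)/CN(180°) gauche 1.7; OH(240°)/Cl(300°) gauche 2.5 → 12.6 kJ/mol.
D has the lowest total (11.1 kJ/mol).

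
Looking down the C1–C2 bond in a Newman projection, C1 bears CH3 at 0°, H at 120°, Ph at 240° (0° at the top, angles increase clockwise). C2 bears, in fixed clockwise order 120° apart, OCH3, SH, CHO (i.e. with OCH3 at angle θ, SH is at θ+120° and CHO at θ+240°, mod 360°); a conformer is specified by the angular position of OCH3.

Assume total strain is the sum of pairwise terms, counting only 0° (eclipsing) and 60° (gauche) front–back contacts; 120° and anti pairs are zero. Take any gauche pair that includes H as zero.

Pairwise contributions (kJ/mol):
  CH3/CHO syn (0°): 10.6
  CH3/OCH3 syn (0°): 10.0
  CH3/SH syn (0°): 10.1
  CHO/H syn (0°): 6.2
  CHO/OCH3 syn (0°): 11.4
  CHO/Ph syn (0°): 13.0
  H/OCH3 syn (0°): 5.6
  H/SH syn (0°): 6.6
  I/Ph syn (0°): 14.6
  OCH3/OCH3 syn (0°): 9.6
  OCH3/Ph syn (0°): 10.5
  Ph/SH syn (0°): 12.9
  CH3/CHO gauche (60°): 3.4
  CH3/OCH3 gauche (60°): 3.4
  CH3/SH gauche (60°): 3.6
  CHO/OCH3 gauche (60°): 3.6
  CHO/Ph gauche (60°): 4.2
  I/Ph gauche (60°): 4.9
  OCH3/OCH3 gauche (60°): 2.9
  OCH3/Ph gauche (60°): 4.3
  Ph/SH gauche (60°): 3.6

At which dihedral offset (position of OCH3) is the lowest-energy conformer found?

60°

OCH3 at 0° is eclipsed. CH3 at 0° is eclipsed with OCH3 at 0° (10.0); H at 120° is eclipsed with SH at 120° (6.6); Ph at 240° is eclipsed with CHO at 240° (13.0). Total 29.6 kJ/mol.
OCH3 at 60° is staggered. CH3 at 0° is gauche with OCH3 at 60° (3.4); CH3 at 0° is gauche with CHO at 300° (3.4); Ph at 240° is gauche with SH at 180° (3.6); Ph at 240° is gauche with CHO at 300° (4.2). Total 14.6 kJ/mol.
OCH3 at 120° is eclipsed. CH3 at 0° is eclipsed with CHO at 0° (10.6); H at 120° is eclipsed with OCH3 at 120° (5.6); Ph at 240° is eclipsed with SH at 240° (12.9). Total 29.1 kJ/mol.
OCH3 at 180° is staggered. CH3 at 0° is gauche with SH at 300° (3.6); CH3 at 0° is gauche with CHO at 60° (3.4); Ph at 240° is gauche with OCH3 at 180° (4.3); Ph at 240° is gauche with SH at 300° (3.6). Total 14.9 kJ/mol.
OCH3 at 240° is eclipsed. CH3 at 0° is eclipsed with SH at 0° (10.1); H at 120° is eclipsed with CHO at 120° (6.2); Ph at 240° is eclipsed with OCH3 at 240° (10.5). Total 26.8 kJ/mol.
OCH3 at 300° is staggered. CH3 at 0° is gauche with OCH3 at 300° (3.4); CH3 at 0° is gauche with SH at 60° (3.6); Ph at 240° is gauche with OCH3 at 300° (4.3); Ph at 240° is gauche with CHO at 180° (4.2). Total 15.5 kJ/mol.
The minimum (14.6 kJ/mol) occurs with OCH3 at 60°.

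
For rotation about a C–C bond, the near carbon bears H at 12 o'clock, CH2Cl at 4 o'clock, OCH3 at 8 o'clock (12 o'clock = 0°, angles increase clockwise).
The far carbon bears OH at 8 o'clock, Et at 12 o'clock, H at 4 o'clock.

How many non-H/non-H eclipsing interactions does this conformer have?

Non-H eclipsing pairs: OCH3(240°)/OH(240°) — 1 interaction.

1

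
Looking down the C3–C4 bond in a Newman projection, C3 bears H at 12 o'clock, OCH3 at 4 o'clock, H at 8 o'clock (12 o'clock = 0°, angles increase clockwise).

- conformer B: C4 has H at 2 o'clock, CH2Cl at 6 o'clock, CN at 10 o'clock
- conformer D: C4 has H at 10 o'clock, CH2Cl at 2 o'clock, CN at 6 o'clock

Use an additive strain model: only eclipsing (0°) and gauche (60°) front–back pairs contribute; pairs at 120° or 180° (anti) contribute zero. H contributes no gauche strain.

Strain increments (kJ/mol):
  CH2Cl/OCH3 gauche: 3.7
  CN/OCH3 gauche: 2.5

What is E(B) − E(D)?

B (staggered): OCH3–CH2Cl gauche; 3.7 = 3.7 kJ/mol.
D (staggered): OCH3–CH2Cl gauche, OCH3–CN gauche; 3.7 + 2.5 = 6.2 kJ/mol.
E(B) − E(D) = 3.7 − 6.2 = -2.5 kJ/mol.

-2.5 kJ/mol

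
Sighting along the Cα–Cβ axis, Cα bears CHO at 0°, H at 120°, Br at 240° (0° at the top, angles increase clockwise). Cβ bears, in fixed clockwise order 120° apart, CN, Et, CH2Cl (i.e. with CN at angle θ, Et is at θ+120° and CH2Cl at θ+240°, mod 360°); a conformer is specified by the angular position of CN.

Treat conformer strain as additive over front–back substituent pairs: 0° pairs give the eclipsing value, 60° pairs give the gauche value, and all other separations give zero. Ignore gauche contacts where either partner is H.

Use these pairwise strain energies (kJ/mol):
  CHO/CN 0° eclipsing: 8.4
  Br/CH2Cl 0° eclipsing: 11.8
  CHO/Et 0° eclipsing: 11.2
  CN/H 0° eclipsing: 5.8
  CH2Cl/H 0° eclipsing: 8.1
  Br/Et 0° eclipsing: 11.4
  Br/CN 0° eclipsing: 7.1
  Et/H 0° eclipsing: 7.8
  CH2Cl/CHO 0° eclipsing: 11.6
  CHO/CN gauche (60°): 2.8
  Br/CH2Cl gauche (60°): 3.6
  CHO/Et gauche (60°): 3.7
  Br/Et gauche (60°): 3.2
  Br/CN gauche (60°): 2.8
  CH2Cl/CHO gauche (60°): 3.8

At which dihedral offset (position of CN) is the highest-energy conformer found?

120°

CN at 0° (eclipsed): CHO(0°)/CN(0°) eclipsed 8.4; H(120°)/Et(120°) eclipsed 7.8; Br(240°)/CH2Cl(240°) eclipsed 11.8 → 28.0 kJ/mol.
CN at 60° (staggered): CHO(0°)/CN(60°) gauche 2.8; CHO(0°)/CH2Cl(300°) gauche 3.8; Br(240°)/Et(180°) gauche 3.2; Br(240°)/CH2Cl(300°) gauche 3.6 → 13.4 kJ/mol.
CN at 120° (eclipsed): CHO(0°)/CH2Cl(0°) eclipsed 11.6; H(120°)/CN(120°) eclipsed 5.8; Br(240°)/Et(240°) eclipsed 11.4 → 28.8 kJ/mol.
CN at 180° (staggered): CHO(0°)/Et(300°) gauche 3.7; CHO(0°)/CH2Cl(60°) gauche 3.8; Br(240°)/CN(180°) gauche 2.8; Br(240°)/Et(300°) gauche 3.2 → 13.5 kJ/mol.
CN at 240° (eclipsed): CHO(0°)/Et(0°) eclipsed 11.2; H(120°)/CH2Cl(120°) eclipsed 8.1; Br(240°)/CN(240°) eclipsed 7.1 → 26.4 kJ/mol.
CN at 300° (staggered): CHO(0°)/CN(300°) gauche 2.8; CHO(0°)/Et(60°) gauche 3.7; Br(240°)/CN(300°) gauche 2.8; Br(240°)/CH2Cl(180°) gauche 3.6 → 12.9 kJ/mol.
The maximum (28.8 kJ/mol) occurs with CN at 120°.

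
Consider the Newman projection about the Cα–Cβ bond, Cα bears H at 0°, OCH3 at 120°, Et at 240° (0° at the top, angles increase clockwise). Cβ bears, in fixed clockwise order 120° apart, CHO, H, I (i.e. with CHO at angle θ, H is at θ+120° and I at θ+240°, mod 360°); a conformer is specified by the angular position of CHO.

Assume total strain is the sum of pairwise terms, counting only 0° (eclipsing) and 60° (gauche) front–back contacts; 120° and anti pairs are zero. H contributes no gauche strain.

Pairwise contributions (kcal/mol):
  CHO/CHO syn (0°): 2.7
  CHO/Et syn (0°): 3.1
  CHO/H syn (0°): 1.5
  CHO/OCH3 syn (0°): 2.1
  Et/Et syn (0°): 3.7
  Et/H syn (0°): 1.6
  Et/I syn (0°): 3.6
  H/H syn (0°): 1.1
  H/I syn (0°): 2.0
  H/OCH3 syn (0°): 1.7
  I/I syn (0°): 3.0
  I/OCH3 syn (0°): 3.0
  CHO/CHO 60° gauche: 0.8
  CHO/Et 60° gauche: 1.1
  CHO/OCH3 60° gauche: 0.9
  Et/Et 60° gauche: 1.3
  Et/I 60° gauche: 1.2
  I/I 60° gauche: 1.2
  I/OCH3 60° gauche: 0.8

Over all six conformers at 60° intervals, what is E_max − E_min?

CHO at 0° is eclipsed. H at 0° is eclipsed with CHO at 0° (1.5); OCH3 at 120° is eclipsed with H at 120° (1.7); Et at 240° is eclipsed with I at 240° (3.6). Total 6.8 kcal/mol.
CHO at 60° is staggered. OCH3 at 120° is gauche with CHO at 60° (0.9); Et at 240° is gauche with I at 300° (1.2). Total 2.1 kcal/mol.
CHO at 120° is eclipsed. H at 0° is eclipsed with I at 0° (2.0); OCH3 at 120° is eclipsed with CHO at 120° (2.1); Et at 240° is eclipsed with H at 240° (1.6). Total 5.7 kcal/mol.
CHO at 180° is staggered. OCH3 at 120° is gauche with CHO at 180° (0.9); OCH3 at 120° is gauche with I at 60° (0.8); Et at 240° is gauche with CHO at 180° (1.1). Total 2.8 kcal/mol.
CHO at 240° is eclipsed. H at 0° is eclipsed with H at 0° (1.1); OCH3 at 120° is eclipsed with I at 120° (3.0); Et at 240° is eclipsed with CHO at 240° (3.1). Total 7.2 kcal/mol.
CHO at 300° is staggered. OCH3 at 120° is gauche with I at 180° (0.8); Et at 240° is gauche with CHO at 300° (1.1); Et at 240° is gauche with I at 180° (1.2). Total 3.1 kcal/mol.
Max at 240° (7.2 kcal/mol), min at 60° (2.1 kcal/mol); barrier = 5.1 kcal/mol.

5.1 kcal/mol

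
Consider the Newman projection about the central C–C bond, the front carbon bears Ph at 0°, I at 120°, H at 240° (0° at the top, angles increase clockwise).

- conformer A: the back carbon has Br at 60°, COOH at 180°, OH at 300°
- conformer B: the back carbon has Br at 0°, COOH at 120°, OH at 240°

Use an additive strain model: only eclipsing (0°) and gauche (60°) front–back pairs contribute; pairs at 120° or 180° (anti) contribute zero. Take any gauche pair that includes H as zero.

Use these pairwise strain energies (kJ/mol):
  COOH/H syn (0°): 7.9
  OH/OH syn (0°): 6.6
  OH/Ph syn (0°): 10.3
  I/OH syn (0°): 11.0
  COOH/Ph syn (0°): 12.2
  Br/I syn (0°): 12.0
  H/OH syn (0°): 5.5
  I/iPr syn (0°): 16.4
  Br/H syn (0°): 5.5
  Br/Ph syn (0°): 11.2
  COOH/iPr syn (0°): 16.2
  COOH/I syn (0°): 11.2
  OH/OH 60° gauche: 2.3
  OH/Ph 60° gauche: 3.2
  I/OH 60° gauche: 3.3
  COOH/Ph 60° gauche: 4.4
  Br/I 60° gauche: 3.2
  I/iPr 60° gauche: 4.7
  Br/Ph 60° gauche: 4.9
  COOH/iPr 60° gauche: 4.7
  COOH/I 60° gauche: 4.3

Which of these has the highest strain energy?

A (staggered): Ph(0°)/Br(60°) gauche 4.9; Ph(0°)/OH(300°) gauche 3.2; I(120°)/Br(60°) gauche 3.2; I(120°)/COOH(180°) gauche 4.3 → 15.6 kJ/mol.
B (eclipsed): Ph(0°)/Br(0°) eclipsed 11.2; I(120°)/COOH(120°) eclipsed 11.2; H(240°)/OH(240°) eclipsed 5.5 → 27.9 kJ/mol.
B has the highest total (27.9 kJ/mol).

B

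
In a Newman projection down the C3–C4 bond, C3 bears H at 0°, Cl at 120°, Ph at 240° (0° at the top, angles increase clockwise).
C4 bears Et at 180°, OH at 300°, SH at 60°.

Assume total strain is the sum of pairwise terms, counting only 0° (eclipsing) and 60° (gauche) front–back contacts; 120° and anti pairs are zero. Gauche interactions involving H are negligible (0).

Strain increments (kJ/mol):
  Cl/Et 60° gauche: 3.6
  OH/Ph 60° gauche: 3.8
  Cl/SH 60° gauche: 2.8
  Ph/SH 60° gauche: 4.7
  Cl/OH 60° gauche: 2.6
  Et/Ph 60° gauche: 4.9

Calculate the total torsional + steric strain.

15.1 kJ/mol

This conformer (staggered): Cl(120°)/Et(180°) gauche 3.6; Cl(120°)/SH(60°) gauche 2.8; Ph(240°)/Et(180°) gauche 4.9; Ph(240°)/OH(300°) gauche 3.8 → 15.1 kJ/mol.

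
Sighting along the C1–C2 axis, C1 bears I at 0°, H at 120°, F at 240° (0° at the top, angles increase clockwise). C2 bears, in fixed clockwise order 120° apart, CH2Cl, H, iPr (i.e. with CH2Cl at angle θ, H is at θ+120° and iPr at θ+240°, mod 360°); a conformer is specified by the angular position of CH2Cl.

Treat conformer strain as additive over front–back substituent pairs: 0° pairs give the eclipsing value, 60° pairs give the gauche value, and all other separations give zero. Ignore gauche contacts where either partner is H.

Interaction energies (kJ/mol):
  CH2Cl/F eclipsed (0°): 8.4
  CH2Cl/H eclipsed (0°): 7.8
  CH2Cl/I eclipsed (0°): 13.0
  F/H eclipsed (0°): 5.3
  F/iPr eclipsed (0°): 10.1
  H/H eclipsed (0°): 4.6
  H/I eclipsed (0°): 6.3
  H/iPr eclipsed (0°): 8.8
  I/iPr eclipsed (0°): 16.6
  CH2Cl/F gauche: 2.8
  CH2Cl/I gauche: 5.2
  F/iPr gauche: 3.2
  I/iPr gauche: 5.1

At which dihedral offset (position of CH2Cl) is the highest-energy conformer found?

120°

CH2Cl at 0° (eclipsed): I(0°)/CH2Cl(0°) eclipsed 13.0; H(120°)/H(120°) eclipsed 4.6; F(240°)/iPr(240°) eclipsed 10.1 → 27.7 kJ/mol.
CH2Cl at 60° (staggered): I(0°)/CH2Cl(60°) gauche 5.2; I(0°)/iPr(300°) gauche 5.1; F(240°)/iPr(300°) gauche 3.2 → 13.5 kJ/mol.
CH2Cl at 120° (eclipsed): I(0°)/iPr(0°) eclipsed 16.6; H(120°)/CH2Cl(120°) eclipsed 7.8; F(240°)/H(240°) eclipsed 5.3 → 29.7 kJ/mol.
CH2Cl at 180° (staggered): I(0°)/iPr(60°) gauche 5.1; F(240°)/CH2Cl(180°) gauche 2.8 → 7.9 kJ/mol.
CH2Cl at 240° (eclipsed): I(0°)/H(0°) eclipsed 6.3; H(120°)/iPr(120°) eclipsed 8.8; F(240°)/CH2Cl(240°) eclipsed 8.4 → 23.5 kJ/mol.
CH2Cl at 300° (staggered): I(0°)/CH2Cl(300°) gauche 5.2; F(240°)/CH2Cl(300°) gauche 2.8; F(240°)/iPr(180°) gauche 3.2 → 11.2 kJ/mol.
The maximum (29.7 kJ/mol) occurs with CH2Cl at 120°.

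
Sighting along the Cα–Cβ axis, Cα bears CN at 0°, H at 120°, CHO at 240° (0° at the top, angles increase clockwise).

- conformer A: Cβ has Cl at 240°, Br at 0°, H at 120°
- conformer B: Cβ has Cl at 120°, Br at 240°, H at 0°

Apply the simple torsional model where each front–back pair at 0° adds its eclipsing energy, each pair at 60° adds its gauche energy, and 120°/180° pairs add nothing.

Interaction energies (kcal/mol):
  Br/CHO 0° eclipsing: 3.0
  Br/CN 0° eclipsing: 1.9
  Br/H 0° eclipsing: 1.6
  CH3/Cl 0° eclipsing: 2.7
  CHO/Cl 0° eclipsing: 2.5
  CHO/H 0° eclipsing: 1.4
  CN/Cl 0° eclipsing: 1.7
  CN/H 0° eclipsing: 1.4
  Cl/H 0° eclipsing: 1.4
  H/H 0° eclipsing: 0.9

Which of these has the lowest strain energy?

A (eclipsed): CN(0°)/Br(0°) eclipsed 1.9; H(120°)/H(120°) eclipsed 0.9; CHO(240°)/Cl(240°) eclipsed 2.5 → 5.3 kcal/mol.
B (eclipsed): CN(0°)/H(0°) eclipsed 1.4; H(120°)/Cl(120°) eclipsed 1.4; CHO(240°)/Br(240°) eclipsed 3.0 → 5.8 kcal/mol.
A has the lowest total (5.3 kcal/mol).

A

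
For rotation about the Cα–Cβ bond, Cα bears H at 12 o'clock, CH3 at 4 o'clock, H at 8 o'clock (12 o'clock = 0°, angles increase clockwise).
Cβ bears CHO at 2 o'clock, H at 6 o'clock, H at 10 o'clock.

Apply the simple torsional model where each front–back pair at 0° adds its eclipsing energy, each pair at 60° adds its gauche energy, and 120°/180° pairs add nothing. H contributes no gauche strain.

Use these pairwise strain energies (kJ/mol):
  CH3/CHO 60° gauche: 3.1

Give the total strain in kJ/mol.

This conformer is staggered. CH3 at 120° is gauche with CHO at 60° (3.1). Total 3.1 kJ/mol.

3.1 kJ/mol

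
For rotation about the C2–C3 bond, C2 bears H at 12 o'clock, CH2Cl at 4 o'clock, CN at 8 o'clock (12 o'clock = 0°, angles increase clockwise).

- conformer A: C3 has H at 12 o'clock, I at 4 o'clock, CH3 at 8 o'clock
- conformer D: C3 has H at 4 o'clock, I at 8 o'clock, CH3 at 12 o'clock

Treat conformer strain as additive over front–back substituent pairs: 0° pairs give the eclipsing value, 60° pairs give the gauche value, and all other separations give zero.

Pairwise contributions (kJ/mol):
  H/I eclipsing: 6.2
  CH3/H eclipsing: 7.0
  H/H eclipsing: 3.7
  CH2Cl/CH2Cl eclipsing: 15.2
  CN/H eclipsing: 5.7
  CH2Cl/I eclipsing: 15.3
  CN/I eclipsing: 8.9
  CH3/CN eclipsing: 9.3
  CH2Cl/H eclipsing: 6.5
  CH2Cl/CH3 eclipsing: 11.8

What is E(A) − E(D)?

A is eclipsed. H at 0° is eclipsed with H at 0° (3.7); CH2Cl at 120° is eclipsed with I at 120° (15.3); CN at 240° is eclipsed with CH3 at 240° (9.3). Total 28.3 kJ/mol.
D is eclipsed. H at 0° is eclipsed with CH3 at 0° (7.0); CH2Cl at 120° is eclipsed with H at 120° (6.5); CN at 240° is eclipsed with I at 240° (8.9). Total 22.4 kJ/mol.
E(A) − E(D) = 28.3 − 22.4 = +5.9 kJ/mol.

+5.9 kJ/mol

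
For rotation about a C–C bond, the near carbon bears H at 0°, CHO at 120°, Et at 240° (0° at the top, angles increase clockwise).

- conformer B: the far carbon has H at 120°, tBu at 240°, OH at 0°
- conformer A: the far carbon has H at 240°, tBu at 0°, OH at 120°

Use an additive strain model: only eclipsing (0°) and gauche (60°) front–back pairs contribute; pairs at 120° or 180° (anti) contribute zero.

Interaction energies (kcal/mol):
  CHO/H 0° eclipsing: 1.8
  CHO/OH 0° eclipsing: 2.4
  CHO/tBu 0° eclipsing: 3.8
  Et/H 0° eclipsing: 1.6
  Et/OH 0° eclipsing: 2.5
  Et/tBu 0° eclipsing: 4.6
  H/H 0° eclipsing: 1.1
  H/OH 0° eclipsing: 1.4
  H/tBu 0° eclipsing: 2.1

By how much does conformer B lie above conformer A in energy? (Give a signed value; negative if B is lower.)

+1.7 kcal/mol

B (eclipsed): H(0°)/OH(0°) eclipsed 1.4; CHO(120°)/H(120°) eclipsed 1.8; Et(240°)/tBu(240°) eclipsed 4.6 → 7.8 kcal/mol.
A (eclipsed): H(0°)/tBu(0°) eclipsed 2.1; CHO(120°)/OH(120°) eclipsed 2.4; Et(240°)/H(240°) eclipsed 1.6 → 6.1 kcal/mol.
E(B) − E(A) = 7.8 − 6.1 = +1.7 kcal/mol.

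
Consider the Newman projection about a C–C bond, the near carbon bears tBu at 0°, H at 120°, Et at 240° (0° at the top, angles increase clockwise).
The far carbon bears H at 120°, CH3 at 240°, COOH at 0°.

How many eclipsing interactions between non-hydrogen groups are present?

2

Non-H eclipsing pairs: tBu(0°)/COOH(0°); Et(240°)/CH3(240°) — 2 interactions.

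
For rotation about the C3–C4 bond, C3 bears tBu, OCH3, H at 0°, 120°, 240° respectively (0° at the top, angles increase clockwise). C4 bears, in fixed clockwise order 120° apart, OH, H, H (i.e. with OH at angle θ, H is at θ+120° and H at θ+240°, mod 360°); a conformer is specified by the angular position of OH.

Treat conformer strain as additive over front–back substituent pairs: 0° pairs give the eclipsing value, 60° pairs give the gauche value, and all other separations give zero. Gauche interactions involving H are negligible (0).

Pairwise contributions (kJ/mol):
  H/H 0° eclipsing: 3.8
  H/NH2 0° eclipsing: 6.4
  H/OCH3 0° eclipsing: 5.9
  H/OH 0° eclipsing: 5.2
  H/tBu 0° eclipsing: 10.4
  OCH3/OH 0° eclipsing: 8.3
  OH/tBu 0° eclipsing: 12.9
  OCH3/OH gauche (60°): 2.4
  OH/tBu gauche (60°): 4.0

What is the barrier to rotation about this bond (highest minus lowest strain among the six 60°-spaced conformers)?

20.2 kJ/mol

OH at 0° (eclipsed): tBu(0°)/OH(0°) eclipsed 12.9; OCH3(120°)/H(120°) eclipsed 5.9; H(240°)/H(240°) eclipsed 3.8 → 22.6 kJ/mol.
OH at 60° (staggered): tBu(0°)/OH(60°) gauche 4.0; OCH3(120°)/OH(60°) gauche 2.4 → 6.4 kJ/mol.
OH at 120° (eclipsed): tBu(0°)/H(0°) eclipsed 10.4; OCH3(120°)/OH(120°) eclipsed 8.3; H(240°)/H(240°) eclipsed 3.8 → 22.5 kJ/mol.
OH at 180° (staggered): OCH3(120°)/OH(180°) gauche 2.4 → 2.4 kJ/mol.
OH at 240° (eclipsed): tBu(0°)/H(0°) eclipsed 10.4; OCH3(120°)/H(120°) eclipsed 5.9; H(240°)/OH(240°) eclipsed 5.2 → 21.5 kJ/mol.
OH at 300° (staggered): tBu(0°)/OH(300°) gauche 4.0 → 4.0 kJ/mol.
Max at 0° (22.6 kJ/mol), min at 180° (2.4 kJ/mol); barrier = 20.2 kJ/mol.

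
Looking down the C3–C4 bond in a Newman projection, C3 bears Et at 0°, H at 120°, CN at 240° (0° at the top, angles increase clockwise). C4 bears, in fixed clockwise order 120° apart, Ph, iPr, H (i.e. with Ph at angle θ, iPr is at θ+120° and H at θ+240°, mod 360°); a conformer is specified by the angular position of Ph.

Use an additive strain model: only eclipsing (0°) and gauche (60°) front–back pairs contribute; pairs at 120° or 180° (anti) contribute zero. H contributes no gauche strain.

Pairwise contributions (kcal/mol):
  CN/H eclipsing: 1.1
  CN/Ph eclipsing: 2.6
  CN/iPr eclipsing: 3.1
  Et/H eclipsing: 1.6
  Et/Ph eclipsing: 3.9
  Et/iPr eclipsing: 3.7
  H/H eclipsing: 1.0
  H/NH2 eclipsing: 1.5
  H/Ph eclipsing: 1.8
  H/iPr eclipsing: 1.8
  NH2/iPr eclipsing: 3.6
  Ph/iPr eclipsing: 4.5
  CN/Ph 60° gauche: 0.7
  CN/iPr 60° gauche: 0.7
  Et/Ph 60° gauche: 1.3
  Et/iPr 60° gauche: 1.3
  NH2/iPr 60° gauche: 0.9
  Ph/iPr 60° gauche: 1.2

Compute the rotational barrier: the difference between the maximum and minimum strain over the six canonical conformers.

5.3 kcal/mol

Ph at 0° (eclipsed): Et–Ph eclipsed, H–iPr eclipsed, CN–H eclipsed; 3.9 + 1.8 + 1.1 = 6.8 kcal/mol.
Ph at 60° (staggered): Et–Ph gauche, CN–iPr gauche; 1.3 + 0.7 = 2.0 kcal/mol.
Ph at 120° (eclipsed): Et–H eclipsed, H–Ph eclipsed, CN–iPr eclipsed; 1.6 + 1.8 + 3.1 = 6.5 kcal/mol.
Ph at 180° (staggered): Et–iPr gauche, CN–Ph gauche, CN–iPr gauche; 1.3 + 0.7 + 0.7 = 2.7 kcal/mol.
Ph at 240° (eclipsed): Et–iPr eclipsed, H–H eclipsed, CN–Ph eclipsed; 3.7 + 1.0 + 2.6 = 7.3 kcal/mol.
Ph at 300° (staggered): Et–Ph gauche, Et–iPr gauche, CN–Ph gauche; 1.3 + 1.3 + 0.7 = 3.3 kcal/mol.
Max at 240° (7.3 kcal/mol), min at 60° (2.0 kcal/mol); barrier = 5.3 kcal/mol.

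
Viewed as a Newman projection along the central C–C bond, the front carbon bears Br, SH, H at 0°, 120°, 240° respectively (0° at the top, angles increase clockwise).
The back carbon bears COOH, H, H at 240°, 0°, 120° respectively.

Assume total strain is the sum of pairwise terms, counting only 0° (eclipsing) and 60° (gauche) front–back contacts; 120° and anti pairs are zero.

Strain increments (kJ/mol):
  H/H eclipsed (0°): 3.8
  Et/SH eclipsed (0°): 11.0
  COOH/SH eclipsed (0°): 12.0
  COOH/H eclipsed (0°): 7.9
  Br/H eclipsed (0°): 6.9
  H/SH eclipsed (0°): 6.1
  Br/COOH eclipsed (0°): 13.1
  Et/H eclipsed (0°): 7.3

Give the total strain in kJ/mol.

This conformer (eclipsed): Br(0°)/H(0°) eclipsed 6.9; SH(120°)/H(120°) eclipsed 6.1; H(240°)/COOH(240°) eclipsed 7.9 → 20.9 kJ/mol.

20.9 kJ/mol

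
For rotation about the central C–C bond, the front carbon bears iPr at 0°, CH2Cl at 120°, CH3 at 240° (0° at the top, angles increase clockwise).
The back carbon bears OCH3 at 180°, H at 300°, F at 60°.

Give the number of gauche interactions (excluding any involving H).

4

Non-H gauche pairs: iPr(0°)/F(60°); CH2Cl(120°)/OCH3(180°); CH2Cl(120°)/F(60°); CH3(240°)/OCH3(180°) — 4 interactions.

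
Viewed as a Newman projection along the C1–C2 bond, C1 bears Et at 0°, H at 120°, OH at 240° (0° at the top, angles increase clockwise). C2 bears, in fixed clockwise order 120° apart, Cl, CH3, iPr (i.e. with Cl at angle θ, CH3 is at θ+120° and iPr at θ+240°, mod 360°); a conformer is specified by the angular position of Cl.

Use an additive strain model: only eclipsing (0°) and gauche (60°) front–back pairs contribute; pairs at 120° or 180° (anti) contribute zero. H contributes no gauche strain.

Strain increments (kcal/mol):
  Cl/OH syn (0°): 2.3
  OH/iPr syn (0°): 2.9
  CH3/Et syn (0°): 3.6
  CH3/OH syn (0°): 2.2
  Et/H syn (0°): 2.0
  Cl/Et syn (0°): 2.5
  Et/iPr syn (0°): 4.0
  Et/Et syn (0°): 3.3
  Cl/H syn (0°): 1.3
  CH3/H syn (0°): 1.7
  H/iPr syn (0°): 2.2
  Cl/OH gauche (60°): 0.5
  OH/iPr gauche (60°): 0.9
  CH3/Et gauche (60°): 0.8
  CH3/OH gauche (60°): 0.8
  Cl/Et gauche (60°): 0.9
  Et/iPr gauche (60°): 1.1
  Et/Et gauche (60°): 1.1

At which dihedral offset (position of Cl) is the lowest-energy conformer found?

Cl at 0° (eclipsed): Et(0°)/Cl(0°) eclipsed 2.5; H(120°)/CH3(120°) eclipsed 1.7; OH(240°)/iPr(240°) eclipsed 2.9 → 7.1 kcal/mol.
Cl at 60° (staggered): Et(0°)/Cl(60°) gauche 0.9; Et(0°)/iPr(300°) gauche 1.1; OH(240°)/CH3(180°) gauche 0.8; OH(240°)/iPr(300°) gauche 0.9 → 3.7 kcal/mol.
Cl at 120° (eclipsed): Et(0°)/iPr(0°) eclipsed 4.0; H(120°)/Cl(120°) eclipsed 1.3; OH(240°)/CH3(240°) eclipsed 2.2 → 7.5 kcal/mol.
Cl at 180° (staggered): Et(0°)/CH3(300°) gauche 0.8; Et(0°)/iPr(60°) gauche 1.1; OH(240°)/Cl(180°) gauche 0.5; OH(240°)/CH3(300°) gauche 0.8 → 3.2 kcal/mol.
Cl at 240° (eclipsed): Et(0°)/CH3(0°) eclipsed 3.6; H(120°)/iPr(120°) eclipsed 2.2; OH(240°)/Cl(240°) eclipsed 2.3 → 8.1 kcal/mol.
Cl at 300° (staggered): Et(0°)/Cl(300°) gauche 0.9; Et(0°)/CH3(60°) gauche 0.8; OH(240°)/Cl(300°) gauche 0.5; OH(240°)/iPr(180°) gauche 0.9 → 3.1 kcal/mol.
The minimum (3.1 kcal/mol) occurs with Cl at 300°.

300°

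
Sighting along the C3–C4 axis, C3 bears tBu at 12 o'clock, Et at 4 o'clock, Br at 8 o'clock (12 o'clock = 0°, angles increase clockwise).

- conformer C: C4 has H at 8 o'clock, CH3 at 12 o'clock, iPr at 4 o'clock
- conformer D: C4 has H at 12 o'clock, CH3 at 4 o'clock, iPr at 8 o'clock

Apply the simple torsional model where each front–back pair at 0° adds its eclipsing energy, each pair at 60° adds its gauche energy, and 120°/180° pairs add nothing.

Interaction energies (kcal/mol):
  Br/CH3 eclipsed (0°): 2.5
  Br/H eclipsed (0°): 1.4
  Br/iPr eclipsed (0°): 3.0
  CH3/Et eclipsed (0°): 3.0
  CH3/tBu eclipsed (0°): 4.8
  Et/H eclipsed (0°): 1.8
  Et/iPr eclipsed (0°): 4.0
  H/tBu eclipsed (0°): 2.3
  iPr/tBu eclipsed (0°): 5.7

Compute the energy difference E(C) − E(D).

C is eclipsed. tBu at 0° is eclipsed with CH3 at 0° (4.8); Et at 120° is eclipsed with iPr at 120° (4.0); Br at 240° is eclipsed with H at 240° (1.4). Total 10.2 kcal/mol.
D is eclipsed. tBu at 0° is eclipsed with H at 0° (2.3); Et at 120° is eclipsed with CH3 at 120° (3.0); Br at 240° is eclipsed with iPr at 240° (3.0). Total 8.3 kcal/mol.
E(C) − E(D) = 10.2 − 8.3 = +1.9 kcal/mol.

+1.9 kcal/mol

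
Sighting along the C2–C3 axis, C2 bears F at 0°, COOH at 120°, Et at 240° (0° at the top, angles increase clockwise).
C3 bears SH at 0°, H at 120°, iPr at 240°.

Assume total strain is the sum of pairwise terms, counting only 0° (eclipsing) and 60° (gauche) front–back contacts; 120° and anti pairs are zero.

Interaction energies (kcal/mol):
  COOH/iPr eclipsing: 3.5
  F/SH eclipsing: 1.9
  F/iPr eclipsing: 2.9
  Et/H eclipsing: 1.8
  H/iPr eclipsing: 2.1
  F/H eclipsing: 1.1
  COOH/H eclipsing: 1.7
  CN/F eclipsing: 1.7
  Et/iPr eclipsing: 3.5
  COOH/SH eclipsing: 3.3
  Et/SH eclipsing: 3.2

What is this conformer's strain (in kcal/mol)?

This conformer (eclipsed): F(0°)/SH(0°) eclipsed 1.9; COOH(120°)/H(120°) eclipsed 1.7; Et(240°)/iPr(240°) eclipsed 3.5 → 7.1 kcal/mol.

7.1 kcal/mol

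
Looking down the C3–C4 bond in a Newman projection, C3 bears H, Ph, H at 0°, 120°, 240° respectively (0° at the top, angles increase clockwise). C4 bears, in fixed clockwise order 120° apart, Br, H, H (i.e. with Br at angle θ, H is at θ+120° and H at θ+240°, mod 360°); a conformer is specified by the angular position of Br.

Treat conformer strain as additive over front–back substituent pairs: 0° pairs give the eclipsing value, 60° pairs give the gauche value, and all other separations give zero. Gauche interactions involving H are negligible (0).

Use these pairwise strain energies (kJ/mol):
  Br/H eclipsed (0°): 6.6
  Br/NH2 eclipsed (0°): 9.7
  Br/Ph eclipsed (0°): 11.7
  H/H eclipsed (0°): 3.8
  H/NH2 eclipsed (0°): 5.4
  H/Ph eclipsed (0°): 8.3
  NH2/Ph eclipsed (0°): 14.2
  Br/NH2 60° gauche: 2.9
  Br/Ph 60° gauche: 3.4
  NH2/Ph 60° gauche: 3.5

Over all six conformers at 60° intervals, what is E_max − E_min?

19.3 kJ/mol

Br at 0° is eclipsed. H at 0° is eclipsed with Br at 0° (6.6); Ph at 120° is eclipsed with H at 120° (8.3); H at 240° is eclipsed with H at 240° (3.8). Total 18.7 kJ/mol.
Br at 60° is staggered. Ph at 120° is gauche with Br at 60° (3.4). Total 3.4 kJ/mol.
Br at 120° is eclipsed. H at 0° is eclipsed with H at 0° (3.8); Ph at 120° is eclipsed with Br at 120° (11.7); H at 240° is eclipsed with H at 240° (3.8). Total 19.3 kJ/mol.
Br at 180° is staggered. Ph at 120° is gauche with Br at 180° (3.4). Total 3.4 kJ/mol.
Br at 240° is eclipsed. H at 0° is eclipsed with H at 0° (3.8); Ph at 120° is eclipsed with H at 120° (8.3); H at 240° is eclipsed with Br at 240° (6.6). Total 18.7 kJ/mol.
Br at 300° (staggered): no non-H gauche contacts → 0.0 kJ/mol.
Max at 120° (19.3 kJ/mol), min at 300° (0.0 kJ/mol); barrier = 19.3 kJ/mol.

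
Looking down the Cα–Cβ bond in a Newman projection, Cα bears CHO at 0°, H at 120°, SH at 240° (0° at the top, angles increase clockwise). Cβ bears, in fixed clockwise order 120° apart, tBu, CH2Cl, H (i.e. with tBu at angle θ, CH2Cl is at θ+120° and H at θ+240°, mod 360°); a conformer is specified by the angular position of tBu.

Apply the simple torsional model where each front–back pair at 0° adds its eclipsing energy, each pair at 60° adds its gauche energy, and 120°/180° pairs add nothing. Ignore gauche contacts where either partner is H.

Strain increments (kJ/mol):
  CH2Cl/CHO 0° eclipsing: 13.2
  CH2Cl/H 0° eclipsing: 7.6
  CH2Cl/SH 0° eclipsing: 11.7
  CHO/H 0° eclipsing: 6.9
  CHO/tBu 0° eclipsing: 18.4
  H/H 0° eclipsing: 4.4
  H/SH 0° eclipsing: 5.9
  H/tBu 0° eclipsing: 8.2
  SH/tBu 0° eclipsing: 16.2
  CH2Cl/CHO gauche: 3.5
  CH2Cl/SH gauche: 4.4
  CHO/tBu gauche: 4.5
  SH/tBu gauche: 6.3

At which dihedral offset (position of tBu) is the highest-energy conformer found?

240°

tBu at 0° (eclipsed): CHO–tBu eclipsed, H–CH2Cl eclipsed, SH–H eclipsed; 18.4 + 7.6 + 5.9 = 31.9 kJ/mol.
tBu at 60° (staggered): CHO–tBu gauche, SH–CH2Cl gauche; 4.5 + 4.4 = 8.9 kJ/mol.
tBu at 120° (eclipsed): CHO–H eclipsed, H–tBu eclipsed, SH–CH2Cl eclipsed; 6.9 + 8.2 + 11.7 = 26.8 kJ/mol.
tBu at 180° (staggered): CHO–CH2Cl gauche, SH–tBu gauche, SH–CH2Cl gauche; 3.5 + 6.3 + 4.4 = 14.2 kJ/mol.
tBu at 240° (eclipsed): CHO–CH2Cl eclipsed, H–H eclipsed, SH–tBu eclipsed; 13.2 + 4.4 + 16.2 = 33.8 kJ/mol.
tBu at 300° (staggered): CHO–tBu gauche, CHO–CH2Cl gauche, SH–tBu gauche; 4.5 + 3.5 + 6.3 = 14.3 kJ/mol.
The maximum (33.8 kJ/mol) occurs with tBu at 240°.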